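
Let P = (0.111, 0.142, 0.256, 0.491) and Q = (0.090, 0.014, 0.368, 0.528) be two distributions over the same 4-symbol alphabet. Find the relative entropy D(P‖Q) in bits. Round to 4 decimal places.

D(P‖Q) = Σ p·log₂(p/q).
  0.111·log₂(0.111/0.090) = 0.03358
  0.142·log₂(0.142/0.014) = 0.47462
  0.256·log₂(0.256/0.368) = -0.13403
  0.491·log₂(0.491/0.528) = -0.05146
D(P‖Q) = 0.3227 bits.

0.3227 bits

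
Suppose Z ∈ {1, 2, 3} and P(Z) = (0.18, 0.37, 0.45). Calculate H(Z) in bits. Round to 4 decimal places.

H(Z) = −Σ p·log₂ p.
  −(0.18)·log₂(0.18) = 0.44531
  −(0.37)·log₂(0.37) = 0.53073
  −(0.45)·log₂(0.45) = 0.51840
Sum: 0.44531 + 0.53073 + 0.51840 = 1.4944 bits.

1.4944 bits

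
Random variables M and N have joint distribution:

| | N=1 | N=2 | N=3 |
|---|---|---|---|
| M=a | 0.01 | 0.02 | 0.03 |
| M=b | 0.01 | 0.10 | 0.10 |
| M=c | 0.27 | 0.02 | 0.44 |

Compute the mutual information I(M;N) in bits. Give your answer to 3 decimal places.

0.219 bits

Marginals: p(M) = (0.0600, 0.2100, 0.7300), p(N) = (0.2900, 0.1400, 0.5700).
I(M;N) = H(M) + H(N) − H(M,N).
H(M) = 1.0478, H(N) = 1.3773, H(M,N) = 2.2060.
I(M;N) = 1.0478 + 1.3773 − 2.2060 = 0.219 bits.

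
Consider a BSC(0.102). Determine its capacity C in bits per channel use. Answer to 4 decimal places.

Binary symmetric channel: C = 1 − h₂(ε) where h₂ is the binary entropy function.
h₂(0.102) = −0.102·log₂0.102 − 0.898·log₂0.898 = 0.4753.
C = 1 − 0.4753 = 0.5247 bits per channel use.

0.5247 bits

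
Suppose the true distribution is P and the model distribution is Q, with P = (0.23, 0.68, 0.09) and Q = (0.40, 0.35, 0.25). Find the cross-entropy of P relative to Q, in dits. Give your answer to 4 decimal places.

H(P,Q) = −Σ p·log₁₀ q.
  −0.23·log₁₀(0.40) = 0.09153
  −0.68·log₁₀(0.35) = 0.31003
  −0.09·log₁₀(0.25) = 0.05419
H(P,Q) = 0.4557 dits.

0.4557 dits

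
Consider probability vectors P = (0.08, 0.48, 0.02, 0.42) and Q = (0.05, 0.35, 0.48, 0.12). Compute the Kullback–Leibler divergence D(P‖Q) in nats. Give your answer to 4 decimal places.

0.6518 nats

D(P‖Q) = Σ p·ln(p/q).
  0.08·ln(0.08/0.05) = 0.03760
  0.48·ln(0.48/0.35) = 0.15161
  0.02·ln(0.02/0.48) = -0.06356
  0.42·ln(0.42/0.12) = 0.52616
D(P‖Q) = 0.6518 nats.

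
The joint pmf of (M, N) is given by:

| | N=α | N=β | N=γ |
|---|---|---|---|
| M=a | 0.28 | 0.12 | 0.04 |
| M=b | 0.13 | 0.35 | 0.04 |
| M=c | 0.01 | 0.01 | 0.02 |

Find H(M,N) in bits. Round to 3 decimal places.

2.411 bits

H(M,N) = −Σ p(x,y)·log₂ p(x,y) over all 9 cells.
  cell (a,α): −0.28·log₂0.28 = 0.5142
  cell (a,β): −0.12·log₂0.12 = 0.3671
  cell (a,γ): −0.04·log₂0.04 = 0.1858
  cell (b,α): −0.13·log₂0.13 = 0.3826
  cell (b,β): −0.35·log₂0.35 = 0.5301
  cell (b,γ): −0.04·log₂0.04 = 0.1858
  cell (c,α): −0.01·log₂0.01 = 0.0664
  cell (c,β): −0.01·log₂0.01 = 0.0664
  cell (c,γ): −0.02·log₂0.02 = 0.1129
Sum = 2.411 bits.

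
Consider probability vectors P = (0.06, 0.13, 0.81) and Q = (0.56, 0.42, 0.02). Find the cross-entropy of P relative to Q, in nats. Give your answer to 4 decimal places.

3.3163 nats

H(P,Q) = −Σ p·ln q.
  −0.06·ln(0.56) = 0.03479
  −0.13·ln(0.42) = 0.11278
  −0.81·ln(0.02) = 3.16874
H(P,Q) = 3.3163 nats.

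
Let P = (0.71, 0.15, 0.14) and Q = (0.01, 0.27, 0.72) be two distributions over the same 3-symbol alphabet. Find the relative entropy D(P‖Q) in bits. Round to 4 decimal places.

D(P‖Q) = Σ p·log₂(p/q).
  0.71·log₂(0.71/0.01) = 4.36632
  0.15·log₂(0.15/0.27) = -0.12720
  0.14·log₂(0.14/0.72) = -0.33076
D(P‖Q) = 3.9084 bits.

3.9084 bits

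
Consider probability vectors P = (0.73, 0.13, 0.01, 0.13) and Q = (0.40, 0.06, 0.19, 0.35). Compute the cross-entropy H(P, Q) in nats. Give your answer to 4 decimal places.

1.1877 nats

H(P,Q) = −Σ p·ln q.
  −0.73·ln(0.40) = 0.66889
  −0.13·ln(0.06) = 0.36574
  −0.01·ln(0.19) = 0.01661
  −0.13·ln(0.35) = 0.13648
H(P,Q) = 1.1877 nats.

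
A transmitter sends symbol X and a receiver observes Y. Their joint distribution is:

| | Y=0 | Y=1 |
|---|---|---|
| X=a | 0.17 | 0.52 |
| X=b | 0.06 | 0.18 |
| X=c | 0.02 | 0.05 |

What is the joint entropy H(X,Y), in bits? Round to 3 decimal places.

H(X,Y) = −Σ p(x,y)·log₂ p(x,y) over all 6 cells.
  cell (a,0): −0.17·log₂0.17 = 0.4346
  cell (a,1): −0.52·log₂0.52 = 0.4906
  cell (b,0): −0.06·log₂0.06 = 0.2435
  cell (b,1): −0.18·log₂0.18 = 0.4453
  cell (c,0): −0.02·log₂0.02 = 0.1129
  cell (c,1): −0.05·log₂0.05 = 0.2161
Sum = 1.943 bits.

1.943 bits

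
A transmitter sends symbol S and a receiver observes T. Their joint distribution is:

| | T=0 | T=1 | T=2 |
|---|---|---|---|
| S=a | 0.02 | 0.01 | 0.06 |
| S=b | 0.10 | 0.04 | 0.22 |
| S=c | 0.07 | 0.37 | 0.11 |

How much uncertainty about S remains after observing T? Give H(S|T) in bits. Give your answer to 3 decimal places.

1.060 bits

Chain rule: H(S|T) = H(S,T) − H(T).
Marginals: p(S) = (0.0900, 0.3600, 0.5500), p(T) = (0.1900, 0.4200, 0.3900).
H(S,T) = 2.5709 bits; H(T) = 1.5107 bits.
H(S|T) = 2.5709 − 1.5107 = 1.060 bits.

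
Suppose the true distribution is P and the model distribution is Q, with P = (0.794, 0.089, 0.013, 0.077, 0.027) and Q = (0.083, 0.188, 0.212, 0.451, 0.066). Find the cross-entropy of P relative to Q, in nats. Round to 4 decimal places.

H(P,Q) = −Σ p·ln q.
  −0.794·ln(0.083) = 1.97620
  −0.089·ln(0.188) = 0.14875
  −0.013·ln(0.212) = 0.02017
  −0.077·ln(0.451) = 0.06131
  −0.027·ln(0.066) = 0.07339
H(P,Q) = 2.2798 nats.

2.2798 nats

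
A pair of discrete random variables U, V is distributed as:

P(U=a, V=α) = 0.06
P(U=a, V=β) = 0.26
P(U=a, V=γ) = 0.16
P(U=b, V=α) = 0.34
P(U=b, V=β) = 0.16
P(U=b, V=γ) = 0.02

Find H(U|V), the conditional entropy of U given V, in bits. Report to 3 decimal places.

0.737 bits

Marginals: p(U) = (0.4800, 0.5200), p(V) = (0.4000, 0.4200, 0.1800).
H(U|V) = Σ p(V) · H(U|V=·).
  V=α: p=0.4000, H(U|V=α) = 0.6098
  V=β: p=0.4200, H(U|V=β) = 0.9587
  V=γ: p=0.1800, H(U|V=γ) = 0.5033
Weighted sum = 0.737 bits.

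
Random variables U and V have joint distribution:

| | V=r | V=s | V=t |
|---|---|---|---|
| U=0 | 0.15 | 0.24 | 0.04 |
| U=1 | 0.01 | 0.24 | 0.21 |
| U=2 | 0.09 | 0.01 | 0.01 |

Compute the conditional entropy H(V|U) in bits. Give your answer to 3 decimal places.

Chain rule: H(V|U) = H(U,V) − H(U).
Marginals: p(U) = (0.4300, 0.4600, 0.1100), p(V) = (0.2500, 0.4900, 0.2600).
H(U,V) = 2.5694 bits; H(U) = 1.3892 bits.
H(V|U) = 2.5694 − 1.3892 = 1.180 bits.

1.180 bits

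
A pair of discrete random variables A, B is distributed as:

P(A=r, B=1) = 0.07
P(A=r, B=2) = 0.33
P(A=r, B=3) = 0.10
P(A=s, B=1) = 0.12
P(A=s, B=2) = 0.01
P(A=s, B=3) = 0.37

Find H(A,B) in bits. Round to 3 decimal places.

H(A,B) = −Σ p(x,y)·log₂ p(x,y) over all 6 cells.
  cell (r,1): −0.07·log₂0.07 = 0.2686
  cell (r,2): −0.33·log₂0.33 = 0.5278
  cell (r,3): −0.10·log₂0.10 = 0.3322
  cell (s,1): −0.12·log₂0.12 = 0.3671
  cell (s,2): −0.01·log₂0.01 = 0.0664
  cell (s,3): −0.37·log₂0.37 = 0.5307
Sum = 2.093 bits.

2.093 bits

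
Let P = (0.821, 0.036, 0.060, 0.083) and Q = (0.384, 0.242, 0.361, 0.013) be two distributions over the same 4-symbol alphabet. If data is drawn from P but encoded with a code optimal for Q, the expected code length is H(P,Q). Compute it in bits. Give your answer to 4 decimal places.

H(P,Q) = −Σ p·log₂ q.
  −0.821·log₂(0.384) = 1.13365
  −0.036·log₂(0.242) = 0.07369
  −0.060·log₂(0.361) = 0.08820
  −0.083·log₂(0.013) = 0.52002
H(P,Q) = 1.8156 bits.

1.8156 bits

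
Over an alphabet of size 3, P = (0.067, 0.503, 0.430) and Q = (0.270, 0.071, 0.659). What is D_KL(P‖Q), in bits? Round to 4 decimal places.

1.0212 bits

D(P‖Q) = Σ p·log₂(p/q).
  0.067·log₂(0.067/0.270) = -0.13472
  0.503·log₂(0.503/0.071) = 1.42081
  0.430·log₂(0.430/0.659) = -0.26485
D(P‖Q) = 1.0212 bits.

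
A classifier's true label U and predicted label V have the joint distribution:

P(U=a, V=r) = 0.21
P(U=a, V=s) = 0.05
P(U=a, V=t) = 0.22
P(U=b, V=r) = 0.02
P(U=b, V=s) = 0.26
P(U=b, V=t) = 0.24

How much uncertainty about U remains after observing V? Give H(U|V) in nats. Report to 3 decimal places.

Marginals: p(U) = (0.4800, 0.5200), p(V) = (0.2300, 0.3100, 0.4600).
H(U|V) = Σ p(V) · H(U|V=·).
  V=r: p=0.2300, H(U|V=r) = 0.2954
  V=s: p=0.3100, H(U|V=s) = 0.4418
  V=t: p=0.4600, H(U|V=t) = 0.6922
Weighted sum = 0.523 nats.

0.523 nats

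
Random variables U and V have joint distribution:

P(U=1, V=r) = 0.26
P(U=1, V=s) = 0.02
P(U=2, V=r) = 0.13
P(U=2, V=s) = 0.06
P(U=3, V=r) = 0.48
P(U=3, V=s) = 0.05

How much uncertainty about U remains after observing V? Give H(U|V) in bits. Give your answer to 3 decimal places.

1.411 bits

Chain rule: H(U|V) = H(U,V) − H(V).
Marginals: p(U) = (0.2800, 0.1900, 0.5300), p(V) = (0.8700, 0.1300).
H(U,V) = 1.9687 bits; H(V) = 0.5574 bits.
H(U|V) = 1.9687 − 0.5574 = 1.411 bits.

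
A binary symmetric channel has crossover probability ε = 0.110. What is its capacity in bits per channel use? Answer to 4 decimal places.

Binary symmetric channel: C = 1 − h₂(ε) where h₂ is the binary entropy function.
h₂(0.110) = −0.110·log₂0.110 − 0.890·log₂0.890 = 0.4999.
C = 1 − 0.4999 = 0.5001 bits per channel use.

0.5001 bits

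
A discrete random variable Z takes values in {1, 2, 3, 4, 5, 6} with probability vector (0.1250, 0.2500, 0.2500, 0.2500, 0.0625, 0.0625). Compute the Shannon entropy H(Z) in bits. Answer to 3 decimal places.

H(Z) = −Σ p·log₂ p.
  −(0.1250)·log₂(0.1250) = 0.3750
  −(0.2500)·log₂(0.2500) = 0.5000
  −(0.2500)·log₂(0.2500) = 0.5000
  −(0.2500)·log₂(0.2500) = 0.5000
  −(0.0625)·log₂(0.0625) = 0.2500
  −(0.0625)·log₂(0.0625) = 0.2500
Sum: 0.3750 + 0.5000 + 0.5000 + 0.5000 + 0.2500 + 0.2500 = 2.375 bits.

2.375 bits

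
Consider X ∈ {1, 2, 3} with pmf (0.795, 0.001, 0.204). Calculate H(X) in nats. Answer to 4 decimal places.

0.5136 nats

H(X) = −Σ p·ln p.
  −(0.795)·ln(0.795) = 0.18238
  −(0.001)·ln(0.001) = 0.00691
  −(0.204)·ln(0.204) = 0.32429
Sum: 0.18238 + 0.00691 + 0.32429 = 0.5136 nats.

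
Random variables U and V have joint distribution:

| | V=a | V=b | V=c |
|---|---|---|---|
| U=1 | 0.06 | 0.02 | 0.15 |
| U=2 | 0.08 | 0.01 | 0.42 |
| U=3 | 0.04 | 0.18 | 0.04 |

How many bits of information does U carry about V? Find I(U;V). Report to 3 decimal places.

Marginals: p(U) = (0.2300, 0.5100, 0.2600), p(V) = (0.1800, 0.2100, 0.6100).
I(U;V) = Σ p(x,y)·log₂[p(x,y)/(p(x)p(y))].
  (1,a): 0.06·log₂(1.4493) = 0.0321
  (1,b): 0.02·log₂(0.4141) = -0.0254
  (1,c): 0.15·log₂(1.0691) = 0.0145
  (2,a): 0.08·log₂(0.8715) = -0.0159
  (2,b): 0.01·log₂(0.0934) = -0.0342
  (2,c): 0.42·log₂(1.3500) = 0.1819
  (3,a): 0.04·log₂(0.8547) = -0.0091
  (3,b): 0.18·log₂(3.2967) = 0.3098
  (3,c): 0.04·log₂(0.2522) = -0.0795
Sum = 0.374 bits.

0.374 bits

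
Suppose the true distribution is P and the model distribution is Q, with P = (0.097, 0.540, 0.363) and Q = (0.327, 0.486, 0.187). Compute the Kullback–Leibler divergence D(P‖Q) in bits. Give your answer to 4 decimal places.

0.2594 bits

D(P‖Q) = Σ p·log₂(p/q).
  0.097·log₂(0.097/0.327) = -0.17006
  0.540·log₂(0.540/0.486) = 0.08208
  0.363·log₂(0.363/0.187) = 0.34737
D(P‖Q) = 0.2594 bits.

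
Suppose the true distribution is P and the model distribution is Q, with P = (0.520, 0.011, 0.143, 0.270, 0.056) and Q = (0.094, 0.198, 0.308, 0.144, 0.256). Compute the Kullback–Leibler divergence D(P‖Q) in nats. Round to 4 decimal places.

D(P‖Q) = Σ p·ln(p/q).
  0.520·ln(0.520/0.094) = 0.88948
  0.011·ln(0.011/0.198) = -0.03179
  0.143·ln(0.143/0.308) = -0.10972
  0.270·ln(0.270/0.144) = 0.16972
  0.056·ln(0.056/0.256) = -0.08511
D(P‖Q) = 0.8326 nats.

0.8326 nats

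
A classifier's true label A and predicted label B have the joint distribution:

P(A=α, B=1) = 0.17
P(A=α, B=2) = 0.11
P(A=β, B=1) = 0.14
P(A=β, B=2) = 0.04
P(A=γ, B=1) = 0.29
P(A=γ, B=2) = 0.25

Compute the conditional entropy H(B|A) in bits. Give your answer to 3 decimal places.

0.946 bits

Chain rule: H(B|A) = H(A,B) − H(A).
Marginals: p(A) = (0.2800, 0.1800, 0.5400), p(B) = (0.6000, 0.4000).
H(A,B) = 2.3856 bits; H(A) = 1.4396 bits.
H(B|A) = 2.3856 − 1.4396 = 0.946 bits.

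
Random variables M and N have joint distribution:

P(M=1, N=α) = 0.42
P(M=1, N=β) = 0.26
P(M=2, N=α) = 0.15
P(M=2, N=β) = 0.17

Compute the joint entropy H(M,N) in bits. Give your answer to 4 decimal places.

1.8761 bits

H(M,N) = −Σ p(x,y)·log₂ p(x,y) over all 4 cells.
  cell (1,α): −0.42·log₂0.42 = 0.52565
  cell (1,β): −0.26·log₂0.26 = 0.50529
  cell (2,α): −0.15·log₂0.15 = 0.41054
  cell (2,β): −0.17·log₂0.17 = 0.43459
Sum = 1.8761 bits.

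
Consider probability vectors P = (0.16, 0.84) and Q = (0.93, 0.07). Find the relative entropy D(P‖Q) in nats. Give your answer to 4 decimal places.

D(P‖Q) = Σ p·ln(p/q).
  0.16·ln(0.16/0.93) = -0.28160
  0.84·ln(0.84/0.07) = 2.08732
D(P‖Q) = 1.8057 nats.

1.8057 nats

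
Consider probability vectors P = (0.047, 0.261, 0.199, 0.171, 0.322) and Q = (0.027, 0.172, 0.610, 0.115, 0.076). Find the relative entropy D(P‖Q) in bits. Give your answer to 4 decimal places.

0.6416 bits

D(P‖Q) = Σ p·log₂(p/q).
  0.047·log₂(0.047/0.027) = 0.03759
  0.261·log₂(0.261/0.172) = 0.15703
  0.199·log₂(0.199/0.610) = -0.32159
  0.171·log₂(0.171/0.115) = 0.09787
  0.322·log₂(0.322/0.076) = 0.67072
D(P‖Q) = 0.6416 bits.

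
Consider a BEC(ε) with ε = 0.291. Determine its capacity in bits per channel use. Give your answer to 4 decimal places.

Binary erasure channel: capacity C = 1 − ε.
C = 1 − 0.291 = 0.7090 bits per channel use.

0.7090 bits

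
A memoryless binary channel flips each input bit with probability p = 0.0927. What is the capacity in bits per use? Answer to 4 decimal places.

0.5546 bits

Binary symmetric channel: C = 1 − h₂(ε) where h₂ is the binary entropy function.
h₂(0.0927) = −0.0927·log₂0.0927 − 0.9073·log₂0.9073 = 0.4454.
C = 1 − 0.4454 = 0.5546 bits per channel use.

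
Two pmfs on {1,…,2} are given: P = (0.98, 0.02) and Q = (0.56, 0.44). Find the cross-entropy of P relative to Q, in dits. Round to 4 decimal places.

0.2539 dits

H(P,Q) = −Σ p·log₁₀ q.
  −0.98·log₁₀(0.56) = 0.24678
  −0.02·log₁₀(0.44) = 0.00713
H(P,Q) = 0.2539 dits.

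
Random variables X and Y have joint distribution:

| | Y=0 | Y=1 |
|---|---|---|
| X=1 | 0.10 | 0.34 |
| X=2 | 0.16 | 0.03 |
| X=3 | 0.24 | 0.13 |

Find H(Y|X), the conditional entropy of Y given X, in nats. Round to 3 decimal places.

0.559 nats

Marginals: p(X) = (0.4400, 0.1900, 0.3700), p(Y) = (0.5000, 0.5000).
H(Y|X) = Σ p(X) · H(Y|X=·).
  X=1: p=0.4400, H(Y|X=1) = 0.5360
  X=2: p=0.1900, H(Y|X=2) = 0.4362
  X=3: p=0.3700, H(Y|X=3) = 0.6483
Weighted sum = 0.559 nats.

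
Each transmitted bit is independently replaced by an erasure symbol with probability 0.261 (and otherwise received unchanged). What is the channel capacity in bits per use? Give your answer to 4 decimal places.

Binary erasure channel: capacity C = 1 − ε.
C = 1 − 0.261 = 0.7390 bits per channel use.

0.7390 bits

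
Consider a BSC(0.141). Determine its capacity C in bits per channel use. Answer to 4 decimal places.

0.4131 bits

Binary symmetric channel: C = 1 − h₂(ε) where h₂ is the binary entropy function.
h₂(0.141) = −0.141·log₂0.141 − 0.859·log₂0.859 = 0.5869.
C = 1 − 0.5869 = 0.4131 bits per channel use.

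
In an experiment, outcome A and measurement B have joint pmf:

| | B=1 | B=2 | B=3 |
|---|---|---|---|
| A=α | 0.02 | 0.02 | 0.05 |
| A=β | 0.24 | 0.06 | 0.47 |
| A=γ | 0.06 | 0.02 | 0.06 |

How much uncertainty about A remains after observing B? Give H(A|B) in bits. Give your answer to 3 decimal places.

0.977 bits

Marginals: p(A) = (0.0900, 0.7700, 0.1400), p(B) = (0.3200, 0.1000, 0.5800).
H(A|B) = Σ p(B) · H(A|B=·).
  B=1: p=0.3200, H(A|B=1) = 1.0141
  B=2: p=0.1000, H(A|B=2) = 1.3710
  B=3: p=0.5800, H(A|B=3) = 0.8893
Weighted sum = 0.977 bits.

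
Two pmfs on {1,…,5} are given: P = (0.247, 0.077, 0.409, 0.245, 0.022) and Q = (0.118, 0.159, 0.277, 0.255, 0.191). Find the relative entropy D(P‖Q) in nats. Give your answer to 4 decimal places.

D(P‖Q) = Σ p·ln(p/q).
  0.247·ln(0.247/0.118) = 0.18246
  0.077·ln(0.077/0.159) = -0.05583
  0.409·ln(0.409/0.277) = 0.15939
  0.245·ln(0.245/0.255) = -0.00980
  0.022·ln(0.022/0.191) = -0.04755
D(P‖Q) = 0.2287 nats.

0.2287 nats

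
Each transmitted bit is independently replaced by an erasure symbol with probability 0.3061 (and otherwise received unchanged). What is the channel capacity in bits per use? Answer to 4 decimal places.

Binary erasure channel: capacity C = 1 − ε.
C = 1 − 0.3061 = 0.6939 bits per channel use.

0.6939 bits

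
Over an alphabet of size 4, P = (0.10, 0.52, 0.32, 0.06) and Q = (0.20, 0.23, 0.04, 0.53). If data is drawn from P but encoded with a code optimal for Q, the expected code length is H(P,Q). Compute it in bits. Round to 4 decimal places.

H(P,Q) = −Σ p·log₂ q.
  −0.10·log₂(0.20) = 0.23219
  −0.52·log₂(0.23) = 1.10255
  −0.32·log₂(0.04) = 1.48603
  −0.06·log₂(0.53) = 0.05496
H(P,Q) = 2.8757 bits.

2.8757 bits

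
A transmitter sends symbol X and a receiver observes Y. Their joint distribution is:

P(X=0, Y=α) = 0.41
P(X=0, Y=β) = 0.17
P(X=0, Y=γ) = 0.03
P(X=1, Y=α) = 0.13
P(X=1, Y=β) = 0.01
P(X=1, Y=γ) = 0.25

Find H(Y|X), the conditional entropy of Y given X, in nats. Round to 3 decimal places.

Marginals: p(X) = (0.6100, 0.3900), p(Y) = (0.5400, 0.1800, 0.2800).
H(Y|X) = Σ p(X) · H(Y|X=·).
  X=0: p=0.6100, H(Y|X=0) = 0.7713
  X=1: p=0.3900, H(Y|X=1) = 0.7452
Weighted sum = 0.761 nats.

0.761 nats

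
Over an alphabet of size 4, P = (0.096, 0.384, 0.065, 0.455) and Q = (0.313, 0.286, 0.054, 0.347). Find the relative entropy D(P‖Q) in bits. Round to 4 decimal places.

0.1948 bits

D(P‖Q) = Σ p·log₂(p/q).
  0.096·log₂(0.096/0.313) = -0.16369
  0.384·log₂(0.384/0.286) = 0.16324
  0.065·log₂(0.065/0.054) = 0.01739
  0.455·log₂(0.455/0.347) = 0.17787
D(P‖Q) = 0.1948 bits.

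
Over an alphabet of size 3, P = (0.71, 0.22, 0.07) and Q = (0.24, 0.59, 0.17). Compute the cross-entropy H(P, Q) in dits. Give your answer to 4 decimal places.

0.5443 dits

H(P,Q) = −Σ p·log₁₀ q.
  −0.71·log₁₀(0.24) = 0.44005
  −0.22·log₁₀(0.59) = 0.05041
  −0.07·log₁₀(0.17) = 0.05387
H(P,Q) = 0.5443 dits.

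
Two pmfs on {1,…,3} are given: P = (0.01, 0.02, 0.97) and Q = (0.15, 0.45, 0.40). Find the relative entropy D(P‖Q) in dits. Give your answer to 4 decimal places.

D(P‖Q) = Σ p·log₁₀(p/q).
  0.01·log₁₀(0.01/0.15) = -0.01176
  0.02·log₁₀(0.02/0.45) = -0.02704
  0.97·log₁₀(0.97/0.40) = 0.37317
D(P‖Q) = 0.3344 dits.

0.3344 dits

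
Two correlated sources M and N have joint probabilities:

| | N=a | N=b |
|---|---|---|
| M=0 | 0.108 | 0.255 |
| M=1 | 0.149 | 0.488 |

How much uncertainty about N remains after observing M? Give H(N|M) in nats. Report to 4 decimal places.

Marginals: p(M) = (0.3630, 0.6370), p(N) = (0.2570, 0.7430).
H(N|M) = Σ p(M) · H(N|M=·).
  M=0: p=0.3630, H(N|M=0) = 0.6087
  M=1: p=0.6370, H(N|M=1) = 0.5440
Weighted sum = 0.5675 nats.

0.5675 nats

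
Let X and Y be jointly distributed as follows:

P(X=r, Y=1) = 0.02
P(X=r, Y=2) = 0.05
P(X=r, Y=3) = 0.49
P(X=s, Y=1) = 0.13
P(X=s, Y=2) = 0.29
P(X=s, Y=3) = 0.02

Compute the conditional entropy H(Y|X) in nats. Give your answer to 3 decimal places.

0.594 nats

Marginals: p(X) = (0.5600, 0.4400), p(Y) = (0.1500, 0.3400, 0.5100).
H(Y|X) = Σ p(X) · H(Y|X=·).
  X=r: p=0.5600, H(Y|X=r) = 0.4516
  X=s: p=0.4400, H(Y|X=s) = 0.7755
Weighted sum = 0.594 nats.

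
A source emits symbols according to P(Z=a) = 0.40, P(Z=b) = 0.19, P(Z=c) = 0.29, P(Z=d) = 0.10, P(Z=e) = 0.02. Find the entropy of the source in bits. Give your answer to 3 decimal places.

1.947 bits

H(Z) = −Σ p·log₂ p.
  −(0.40)·log₂(0.40) = 0.5288
  −(0.19)·log₂(0.19) = 0.4552
  −(0.29)·log₂(0.29) = 0.5179
  −(0.10)·log₂(0.10) = 0.3322
  −(0.02)·log₂(0.02) = 0.1129
Sum: 0.5288 + 0.4552 + 0.5179 + 0.3322 + 0.1129 = 1.947 bits.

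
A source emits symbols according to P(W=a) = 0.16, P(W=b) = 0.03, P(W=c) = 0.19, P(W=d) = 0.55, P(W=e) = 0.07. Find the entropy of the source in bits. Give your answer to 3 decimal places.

H(W) = −Σ p·log₂ p.
  −(0.16)·log₂(0.16) = 0.4230
  −(0.03)·log₂(0.03) = 0.1518
  −(0.19)·log₂(0.19) = 0.4552
  −(0.55)·log₂(0.55) = 0.4744
  −(0.07)·log₂(0.07) = 0.2686
Sum: 0.4230 + 0.1518 + 0.4552 + 0.4744 + 0.2686 = 1.773 bits.

1.773 bits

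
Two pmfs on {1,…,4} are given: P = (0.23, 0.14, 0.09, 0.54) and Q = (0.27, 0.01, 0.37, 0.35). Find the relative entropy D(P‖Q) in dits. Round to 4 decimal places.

D(P‖Q) = Σ p·log₁₀(p/q).
  0.23·log₁₀(0.23/0.27) = -0.01602
  0.14·log₁₀(0.14/0.01) = 0.16046
  0.09·log₁₀(0.09/0.37) = -0.05526
  0.54·log₁₀(0.54/0.35) = 0.10170
D(P‖Q) = 0.1909 dits.

0.1909 dits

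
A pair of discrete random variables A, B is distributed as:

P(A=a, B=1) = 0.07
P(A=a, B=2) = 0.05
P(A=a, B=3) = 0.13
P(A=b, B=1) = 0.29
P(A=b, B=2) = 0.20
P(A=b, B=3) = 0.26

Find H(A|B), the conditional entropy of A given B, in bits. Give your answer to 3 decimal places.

Marginals: p(A) = (0.2500, 0.7500), p(B) = (0.3600, 0.2500, 0.3900).
H(A|B) = Σ p(B) · H(A|B=·).
  B=1: p=0.3600, H(A|B=1) = 0.7107
  B=2: p=0.2500, H(A|B=2) = 0.7219
  B=3: p=0.3900, H(A|B=3) = 0.9183
Weighted sum = 0.794 bits.

0.794 bits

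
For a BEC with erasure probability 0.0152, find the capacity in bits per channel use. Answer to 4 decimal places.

0.9848 bits

Binary erasure channel: capacity C = 1 − ε.
C = 1 − 0.0152 = 0.9848 bits per channel use.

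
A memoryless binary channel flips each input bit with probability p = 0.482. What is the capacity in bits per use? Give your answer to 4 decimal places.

Binary symmetric channel: C = 1 − h₂(ε) where h₂ is the binary entropy function.
h₂(0.482) = −0.482·log₂0.482 − 0.518·log₂0.518 = 0.9991.
C = 1 − 0.9991 = 0.0009 bits per channel use.

0.0009 bits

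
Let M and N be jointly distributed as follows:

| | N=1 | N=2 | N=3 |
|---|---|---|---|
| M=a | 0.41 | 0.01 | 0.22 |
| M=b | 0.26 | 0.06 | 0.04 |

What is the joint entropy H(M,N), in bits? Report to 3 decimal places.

2.009 bits

H(M,N) = −Σ p(x,y)·log₂ p(x,y) over all 6 cells.
  cell (a,1): −0.41·log₂0.41 = 0.5274
  cell (a,2): −0.01·log₂0.01 = 0.0664
  cell (a,3): −0.22·log₂0.22 = 0.4806
  cell (b,1): −0.26·log₂0.26 = 0.5053
  cell (b,2): −0.06·log₂0.06 = 0.2435
  cell (b,3): −0.04·log₂0.04 = 0.1858
Sum = 2.009 bits.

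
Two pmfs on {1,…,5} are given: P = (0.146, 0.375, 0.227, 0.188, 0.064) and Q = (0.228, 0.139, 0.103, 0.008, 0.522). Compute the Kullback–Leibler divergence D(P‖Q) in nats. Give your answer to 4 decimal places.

0.9457 nats

D(P‖Q) = Σ p·ln(p/q).
  0.146·ln(0.146/0.228) = -0.06508
  0.375·ln(0.375/0.139) = 0.37217
  0.227·ln(0.227/0.103) = 0.17938
  0.188·ln(0.188/0.008) = 0.59352
  0.064·ln(0.064/0.522) = -0.13432
D(P‖Q) = 0.9457 nats.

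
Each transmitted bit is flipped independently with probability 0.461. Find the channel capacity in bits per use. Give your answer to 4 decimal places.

0.0044 bits

Binary symmetric channel: C = 1 − h₂(ε) where h₂ is the binary entropy function.
h₂(0.461) = −0.461·log₂0.461 − 0.539·log₂0.539 = 0.9956.
C = 1 − 0.9956 = 0.0044 bits per channel use.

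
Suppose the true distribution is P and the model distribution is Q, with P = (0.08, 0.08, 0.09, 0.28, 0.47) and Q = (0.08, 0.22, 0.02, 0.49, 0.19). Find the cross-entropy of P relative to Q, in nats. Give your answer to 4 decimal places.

H(P,Q) = −Σ p·ln q.
  −0.08·ln(0.08) = 0.20206
  −0.08·ln(0.22) = 0.12113
  −0.09·ln(0.02) = 0.35208
  −0.28·ln(0.49) = 0.19974
  −0.47·ln(0.19) = 0.78054
H(P,Q) = 1.6556 nats.

1.6556 nats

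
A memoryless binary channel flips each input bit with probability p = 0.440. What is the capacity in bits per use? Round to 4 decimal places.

0.0104 bits

Binary symmetric channel: C = 1 − h₂(ε) where h₂ is the binary entropy function.
h₂(0.440) = −0.440·log₂0.440 − 0.560·log₂0.560 = 0.9896.
C = 1 − 0.9896 = 0.0104 bits per channel use.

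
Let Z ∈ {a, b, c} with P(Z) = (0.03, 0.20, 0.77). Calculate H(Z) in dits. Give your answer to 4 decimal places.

H(Z) = −Σ p·log₁₀ p.
  −(0.03)·log₁₀(0.03) = 0.04569
  −(0.20)·log₁₀(0.20) = 0.13979
  −(0.77)·log₁₀(0.77) = 0.08740
Sum: 0.04569 + 0.13979 + 0.08740 = 0.2729 dits.

0.2729 dits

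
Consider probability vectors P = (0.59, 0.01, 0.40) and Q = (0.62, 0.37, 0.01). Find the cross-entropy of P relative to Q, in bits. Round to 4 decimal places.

3.0788 bits

H(P,Q) = −Σ p·log₂ q.
  −0.59·log₂(0.62) = 0.40690
  −0.01·log₂(0.37) = 0.01434
  −0.40·log₂(0.01) = 2.65754
H(P,Q) = 3.0788 bits.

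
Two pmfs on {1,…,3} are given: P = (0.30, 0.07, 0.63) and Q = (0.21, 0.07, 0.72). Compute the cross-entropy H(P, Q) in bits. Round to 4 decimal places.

1.2426 bits

H(P,Q) = −Σ p·log₂ q.
  −0.30·log₂(0.21) = 0.67546
  −0.07·log₂(0.07) = 0.26856
  −0.63·log₂(0.72) = 0.29858
H(P,Q) = 1.2426 bits.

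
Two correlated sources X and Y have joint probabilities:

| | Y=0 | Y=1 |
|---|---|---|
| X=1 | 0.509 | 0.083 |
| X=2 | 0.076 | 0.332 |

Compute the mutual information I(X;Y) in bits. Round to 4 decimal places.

0.3499 bits

Marginals: p(X) = (0.5920, 0.4080), p(Y) = (0.5850, 0.4150).
I(X;Y) = H(X) + H(Y) − H(X,Y).
H(X) = 0.9754, H(Y) = 0.9791, H(X,Y) = 1.6046.
I(X;Y) = 0.9754 + 0.9791 − 1.6046 = 0.3499 bits.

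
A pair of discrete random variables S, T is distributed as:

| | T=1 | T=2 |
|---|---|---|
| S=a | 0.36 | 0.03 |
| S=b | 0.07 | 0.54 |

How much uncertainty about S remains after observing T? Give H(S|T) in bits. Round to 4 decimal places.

Marginals: p(S) = (0.3900, 0.6100), p(T) = (0.4300, 0.5700).
H(S|T) = Σ p(T) · H(S|T=·).
  T=1: p=0.4300, H(S|T=1) = 0.6409
  T=2: p=0.5700, H(S|T=2) = 0.2975
Weighted sum = 0.4452 bits.

0.4452 bits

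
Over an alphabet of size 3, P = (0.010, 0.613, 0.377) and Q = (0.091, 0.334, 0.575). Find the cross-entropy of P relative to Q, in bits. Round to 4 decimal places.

H(P,Q) = −Σ p·log₂ q.
  −0.010·log₂(0.091) = 0.03458
  −0.613·log₂(0.334) = 0.96982
  −0.377·log₂(0.575) = 0.30098
H(P,Q) = 1.3054 bits.

1.3054 bits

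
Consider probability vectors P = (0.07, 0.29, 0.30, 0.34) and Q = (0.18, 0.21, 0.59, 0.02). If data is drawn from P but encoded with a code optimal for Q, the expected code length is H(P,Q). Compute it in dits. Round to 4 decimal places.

H(P,Q) = −Σ p·log₁₀ q.
  −0.07·log₁₀(0.18) = 0.05213
  −0.29·log₁₀(0.21) = 0.19656
  −0.30·log₁₀(0.59) = 0.06874
  −0.34·log₁₀(0.02) = 0.57765
H(P,Q) = 0.8951 dits.

0.8951 dits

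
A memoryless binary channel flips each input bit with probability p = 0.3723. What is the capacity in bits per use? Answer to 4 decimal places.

0.0476 bits

Binary symmetric channel: C = 1 − h₂(ε) where h₂ is the binary entropy function.
h₂(0.3723) = −0.3723·log₂0.3723 − 0.6277·log₂0.6277 = 0.9524.
C = 1 − 0.9524 = 0.0476 bits per channel use.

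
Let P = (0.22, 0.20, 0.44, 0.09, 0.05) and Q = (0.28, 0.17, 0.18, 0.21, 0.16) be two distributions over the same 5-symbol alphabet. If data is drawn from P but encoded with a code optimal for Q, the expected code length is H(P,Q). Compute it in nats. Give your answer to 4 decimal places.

H(P,Q) = −Σ p·ln q.
  −0.22·ln(0.28) = 0.28005
  −0.20·ln(0.17) = 0.35439
  −0.44·ln(0.18) = 0.75451
  −0.09·ln(0.21) = 0.14046
  −0.05·ln(0.16) = 0.09163
H(P,Q) = 1.6210 nats.

1.6210 nats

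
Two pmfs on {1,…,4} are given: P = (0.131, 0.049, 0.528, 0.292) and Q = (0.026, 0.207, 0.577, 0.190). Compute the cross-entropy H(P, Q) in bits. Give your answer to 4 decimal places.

H(P,Q) = −Σ p·log₂ q.
  −0.131·log₂(0.026) = 0.68976
  −0.049·log₂(0.207) = 0.11134
  −0.528·log₂(0.577) = 0.41889
  −0.292·log₂(0.190) = 0.69961
H(P,Q) = 1.9196 bits.

1.9196 bits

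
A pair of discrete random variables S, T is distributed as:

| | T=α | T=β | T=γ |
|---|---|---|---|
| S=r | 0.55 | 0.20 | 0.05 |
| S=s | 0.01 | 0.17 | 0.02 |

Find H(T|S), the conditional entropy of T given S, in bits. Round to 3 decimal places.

Chain rule: H(T|S) = H(S,T) − H(S).
Marginals: p(S) = (0.8000, 0.2000), p(T) = (0.5600, 0.3700, 0.0700).
H(S,T) = 1.7688 bits; H(S) = 0.7219 bits.
H(T|S) = 1.7688 − 0.7219 = 1.047 bits.

1.047 bits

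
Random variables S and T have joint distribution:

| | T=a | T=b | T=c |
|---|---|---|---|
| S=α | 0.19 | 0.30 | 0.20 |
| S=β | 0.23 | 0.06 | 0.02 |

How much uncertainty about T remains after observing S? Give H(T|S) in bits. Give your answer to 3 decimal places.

Chain rule: H(T|S) = H(S,T) − H(S).
Marginals: p(S) = (0.6900, 0.3100), p(T) = (0.4200, 0.3600, 0.2200).
H(S,T) = 2.2848 bits; H(S) = 0.8932 bits.
H(T|S) = 2.2848 − 0.8932 = 1.392 bits.

1.392 bits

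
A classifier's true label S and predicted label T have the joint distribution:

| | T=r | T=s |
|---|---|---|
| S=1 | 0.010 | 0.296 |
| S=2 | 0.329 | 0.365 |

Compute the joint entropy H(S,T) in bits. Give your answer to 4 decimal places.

H(S,T) = −Σ p(x,y)·log₂ p(x,y) over all 4 cells.
  cell (1,r): −0.010·log₂0.010 = 0.06644
  cell (1,s): −0.296·log₂0.296 = 0.51987
  cell (2,r): −0.329·log₂0.329 = 0.52766
  cell (2,s): −0.365·log₂0.365 = 0.53072
Sum = 1.6447 bits.

1.6447 bits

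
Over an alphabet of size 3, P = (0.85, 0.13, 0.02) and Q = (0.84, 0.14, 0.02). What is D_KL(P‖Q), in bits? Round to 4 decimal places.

0.0006 bits

D(P‖Q) = Σ p·log₂(p/q).
  0.85·log₂(0.85/0.84) = 0.01451
  0.13·log₂(0.13/0.14) = -0.01390
  0.02·log₂(0.02/0.02) = 0.00000
D(P‖Q) = 0.0006 bits.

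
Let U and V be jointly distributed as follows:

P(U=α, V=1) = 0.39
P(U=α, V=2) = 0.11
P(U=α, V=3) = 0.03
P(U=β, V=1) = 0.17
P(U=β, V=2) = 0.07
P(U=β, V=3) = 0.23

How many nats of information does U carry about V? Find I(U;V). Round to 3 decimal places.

Marginals: p(U) = (0.5300, 0.4700), p(V) = (0.5600, 0.1800, 0.2600).
I(U;V) = Σ p(x,y)·ln[p(x,y)/(p(x)p(y))].
  (α,1): 0.39·ln(1.3140) = 0.1065
  (α,2): 0.11·ln(1.1530) = 0.0157
  (α,3): 0.03·ln(0.2177) = -0.0457
  (β,1): 0.17·ln(0.6459) = -0.0743
  (β,2): 0.07·ln(0.8274) = -0.0133
  (β,3): 0.23·ln(1.8822) = 0.1455
Sum = 0.134 nats.

0.134 nats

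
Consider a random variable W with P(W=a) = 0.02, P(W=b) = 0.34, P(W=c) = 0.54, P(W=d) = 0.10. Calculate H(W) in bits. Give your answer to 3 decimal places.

H(W) = −Σ p·log₂ p.
  −(0.02)·log₂(0.02) = 0.1129
  −(0.34)·log₂(0.34) = 0.5292
  −(0.54)·log₂(0.54) = 0.4800
  −(0.10)·log₂(0.10) = 0.3322
Sum: 0.1129 + 0.5292 + 0.4800 + 0.3322 = 1.454 bits.

1.454 bits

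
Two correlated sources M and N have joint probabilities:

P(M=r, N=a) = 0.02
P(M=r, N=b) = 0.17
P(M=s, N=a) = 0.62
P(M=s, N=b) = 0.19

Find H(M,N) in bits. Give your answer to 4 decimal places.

1.4303 bits

H(M,N) = −Σ p(x,y)·log₂ p(x,y) over all 4 cells.
  cell (r,a): −0.02·log₂0.02 = 0.11288
  cell (r,b): −0.17·log₂0.17 = 0.43459
  cell (s,a): −0.62·log₂0.62 = 0.42759
  cell (s,b): −0.19·log₂0.19 = 0.45523
Sum = 1.4303 bits.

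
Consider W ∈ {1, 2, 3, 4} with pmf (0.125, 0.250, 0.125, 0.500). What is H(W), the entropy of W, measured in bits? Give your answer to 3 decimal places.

1.750 bits

H(W) = −Σ p·log₂ p.
  −(0.125)·log₂(0.125) = 0.3750
  −(0.250)·log₂(0.250) = 0.5000
  −(0.125)·log₂(0.125) = 0.3750
  −(0.500)·log₂(0.500) = 0.5000
Sum: 0.3750 + 0.5000 + 0.3750 + 0.5000 = 1.750 bits.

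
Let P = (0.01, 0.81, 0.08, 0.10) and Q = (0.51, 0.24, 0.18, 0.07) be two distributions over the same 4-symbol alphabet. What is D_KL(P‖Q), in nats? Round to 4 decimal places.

D(P‖Q) = Σ p·ln(p/q).
  0.01·ln(0.01/0.51) = -0.03932
  0.81·ln(0.81/0.24) = 0.98528
  0.08·ln(0.08/0.18) = -0.06487
  0.10·ln(0.10/0.07) = 0.03567
D(P‖Q) = 0.9168 nats.

0.9168 nats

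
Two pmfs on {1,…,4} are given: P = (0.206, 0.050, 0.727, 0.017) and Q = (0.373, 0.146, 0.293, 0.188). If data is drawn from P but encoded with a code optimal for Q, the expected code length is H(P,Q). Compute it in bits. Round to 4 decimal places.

1.7604 bits

H(P,Q) = −Σ p·log₂ q.
  −0.206·log₂(0.373) = 0.29309
  −0.050·log₂(0.146) = 0.13880
  −0.727·log₂(0.293) = 1.28754
  −0.017·log₂(0.188) = 0.04099
H(P,Q) = 1.7604 bits.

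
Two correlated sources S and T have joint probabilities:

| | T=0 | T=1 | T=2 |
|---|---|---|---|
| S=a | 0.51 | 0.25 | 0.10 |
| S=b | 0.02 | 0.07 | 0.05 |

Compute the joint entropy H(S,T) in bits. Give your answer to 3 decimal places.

H(S,T) = −Σ p(x,y)·log₂ p(x,y) over all 6 cells.
  cell (a,0): −0.51·log₂0.51 = 0.4954
  cell (a,1): −0.25·log₂0.25 = 0.5000
  cell (a,2): −0.10·log₂0.10 = 0.3322
  cell (b,0): −0.02·log₂0.02 = 0.1129
  cell (b,1): −0.07·log₂0.07 = 0.2686
  cell (b,2): −0.05·log₂0.05 = 0.2161
Sum = 1.925 bits.

1.925 bits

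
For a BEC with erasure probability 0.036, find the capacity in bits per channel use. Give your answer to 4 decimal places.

0.9640 bits

Binary erasure channel: capacity C = 1 − ε.
C = 1 − 0.036 = 0.9640 bits per channel use.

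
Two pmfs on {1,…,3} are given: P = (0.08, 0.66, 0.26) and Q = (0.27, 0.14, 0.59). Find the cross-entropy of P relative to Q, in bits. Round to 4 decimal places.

H(P,Q) = −Σ p·log₂ q.
  −0.08·log₂(0.27) = 0.15112
  −0.66·log₂(0.14) = 1.87209
  −0.26·log₂(0.59) = 0.19792
H(P,Q) = 2.2211 bits.

2.2211 bits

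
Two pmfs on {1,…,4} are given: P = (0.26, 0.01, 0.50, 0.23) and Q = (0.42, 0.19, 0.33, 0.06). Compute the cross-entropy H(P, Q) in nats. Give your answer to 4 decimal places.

1.4436 nats

H(P,Q) = −Σ p·ln q.
  −0.26·ln(0.42) = 0.22555
  −0.01·ln(0.19) = 0.01661
  −0.50·ln(0.33) = 0.55433
  −0.23·ln(0.06) = 0.64708
H(P,Q) = 1.4436 nats.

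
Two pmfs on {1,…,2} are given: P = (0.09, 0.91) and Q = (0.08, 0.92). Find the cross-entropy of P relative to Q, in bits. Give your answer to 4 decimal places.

0.4374 bits

H(P,Q) = −Σ p·log₂ q.
  −0.09·log₂(0.08) = 0.32795
  −0.91·log₂(0.92) = 0.10947
H(P,Q) = 0.4374 bits.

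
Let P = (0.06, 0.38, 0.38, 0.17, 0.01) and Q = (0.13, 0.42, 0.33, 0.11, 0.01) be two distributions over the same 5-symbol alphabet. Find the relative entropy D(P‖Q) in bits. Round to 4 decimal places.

0.0623 bits

D(P‖Q) = Σ p·log₂(p/q).
  0.06·log₂(0.06/0.13) = -0.06693
  0.38·log₂(0.38/0.42) = -0.05487
  0.38·log₂(0.38/0.33) = 0.07734
  0.17·log₂(0.17/0.11) = 0.10677
  0.01·log₂(0.01/0.01) = 0.00000
D(P‖Q) = 0.0623 bits.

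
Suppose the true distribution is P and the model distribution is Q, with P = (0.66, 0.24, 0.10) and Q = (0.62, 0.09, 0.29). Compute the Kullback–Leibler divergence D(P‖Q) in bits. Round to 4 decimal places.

D(P‖Q) = Σ p·log₂(p/q).
  0.66·log₂(0.66/0.62) = 0.05953
  0.24·log₂(0.24/0.09) = 0.33961
  0.10·log₂(0.10/0.29) = -0.15361
D(P‖Q) = 0.2455 bits.

0.2455 bits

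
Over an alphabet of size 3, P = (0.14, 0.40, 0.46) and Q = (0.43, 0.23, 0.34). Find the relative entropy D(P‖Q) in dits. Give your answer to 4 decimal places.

0.0883 dits

D(P‖Q) = Σ p·log₁₀(p/q).
  0.14·log₁₀(0.14/0.43) = -0.06823
  0.40·log₁₀(0.40/0.23) = 0.09613
  0.46·log₁₀(0.46/0.34) = 0.06039
D(P‖Q) = 0.0883 dits.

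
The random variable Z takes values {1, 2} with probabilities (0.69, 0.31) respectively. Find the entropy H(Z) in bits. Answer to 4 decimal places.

H(Z) = −Σ p·log₂ p.
  −(0.69)·log₂(0.69) = 0.36938
  −(0.31)·log₂(0.31) = 0.52379
Sum: 0.36938 + 0.52379 = 0.8932 bits.

0.8932 bits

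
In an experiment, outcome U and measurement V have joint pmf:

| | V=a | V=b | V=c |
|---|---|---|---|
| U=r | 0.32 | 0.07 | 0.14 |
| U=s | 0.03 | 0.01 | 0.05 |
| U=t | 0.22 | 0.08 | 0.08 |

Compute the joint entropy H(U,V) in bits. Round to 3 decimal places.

H(U,V) = −Σ p(x,y)·log₂ p(x,y) over all 9 cells.
  cell (r,a): −0.32·log₂0.32 = 0.5260
  cell (r,b): −0.07·log₂0.07 = 0.2686
  cell (r,c): −0.14·log₂0.14 = 0.3971
  cell (s,a): −0.03·log₂0.03 = 0.1518
  cell (s,b): −0.01·log₂0.01 = 0.0664
  cell (s,c): −0.05·log₂0.05 = 0.2161
  cell (t,a): −0.22·log₂0.22 = 0.4806
  cell (t,b): −0.08·log₂0.08 = 0.2915
  cell (t,c): −0.08·log₂0.08 = 0.2915
Sum = 2.690 bits.

2.690 bits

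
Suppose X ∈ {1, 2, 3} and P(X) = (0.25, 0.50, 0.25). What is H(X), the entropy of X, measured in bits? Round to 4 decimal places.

H(X) = −Σ p·log₂ p.
  −(0.25)·log₂(0.25) = 0.50000
  −(0.50)·log₂(0.50) = 0.50000
  −(0.25)·log₂(0.25) = 0.50000
Sum: 0.50000 + 0.50000 + 0.50000 = 1.5000 bits.

1.5000 bits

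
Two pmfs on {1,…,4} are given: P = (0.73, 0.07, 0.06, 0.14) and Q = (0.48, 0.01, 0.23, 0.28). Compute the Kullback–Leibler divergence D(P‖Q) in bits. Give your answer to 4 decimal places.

D(P‖Q) = Σ p·log₂(p/q).
  0.73·log₂(0.73/0.48) = 0.44155
  0.07·log₂(0.07/0.01) = 0.19651
  0.06·log₂(0.06/0.23) = -0.11632
  0.14·log₂(0.14/0.28) = -0.14000
D(P‖Q) = 0.3817 bits.

0.3817 bits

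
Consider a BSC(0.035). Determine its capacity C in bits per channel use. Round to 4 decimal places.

0.7811 bits

Binary symmetric channel: C = 1 − h₂(ε) where h₂ is the binary entropy function.
h₂(0.035) = −0.035·log₂0.035 − 0.965·log₂0.965 = 0.2189.
C = 1 − 0.2189 = 0.7811 bits per channel use.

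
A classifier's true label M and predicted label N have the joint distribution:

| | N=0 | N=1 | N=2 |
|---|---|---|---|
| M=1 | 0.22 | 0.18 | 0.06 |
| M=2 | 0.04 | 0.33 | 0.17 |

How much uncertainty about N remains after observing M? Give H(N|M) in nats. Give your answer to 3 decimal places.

0.916 nats

Marginals: p(M) = (0.4600, 0.5400), p(N) = (0.2600, 0.5100, 0.2300).
H(N|M) = Σ p(M) · H(N|M=·).
  M=1: p=0.4600, H(N|M=1) = 0.9856
  M=2: p=0.5400, H(N|M=2) = 0.8576
Weighted sum = 0.916 nats.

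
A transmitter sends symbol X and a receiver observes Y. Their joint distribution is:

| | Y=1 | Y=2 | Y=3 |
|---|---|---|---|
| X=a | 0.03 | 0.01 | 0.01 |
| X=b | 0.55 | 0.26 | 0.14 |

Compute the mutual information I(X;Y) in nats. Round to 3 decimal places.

Marginals: p(X) = (0.0500, 0.9500), p(Y) = (0.5800, 0.2700, 0.1500).
I(X;Y) = H(X) + H(Y) − H(X,Y).
H(X) = 0.1985, H(Y) = 0.9540, H(X,Y) = 1.1516.
I(X;Y) = 0.1985 + 0.9540 − 1.1516 = 0.001 nats.

0.001 nats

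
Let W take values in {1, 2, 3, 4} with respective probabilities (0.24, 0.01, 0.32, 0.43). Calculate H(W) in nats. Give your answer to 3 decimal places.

H(W) = −Σ p·ln p.
  −(0.24)·ln(0.24) = 0.3425
  −(0.01)·ln(0.01) = 0.0461
  −(0.32)·ln(0.32) = 0.3646
  −(0.43)·ln(0.43) = 0.3629
Sum: 0.3425 + 0.0461 + 0.3646 + 0.3629 = 1.116 nats.

1.116 nats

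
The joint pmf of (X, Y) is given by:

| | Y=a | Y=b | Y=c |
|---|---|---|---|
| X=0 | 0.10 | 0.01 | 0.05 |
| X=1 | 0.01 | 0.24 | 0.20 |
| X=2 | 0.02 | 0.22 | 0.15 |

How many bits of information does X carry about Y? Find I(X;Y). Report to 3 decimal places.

Marginals: p(X) = (0.1600, 0.4500, 0.3900), p(Y) = (0.1300, 0.4700, 0.4000).
I(X;Y) = H(X) + H(Y) − H(X,Y).
H(X) = 1.4712, H(Y) = 1.4234, H(X,Y) = 2.6437.
I(X;Y) = 1.4712 + 1.4234 − 2.6437 = 0.251 bits.

0.251 bits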